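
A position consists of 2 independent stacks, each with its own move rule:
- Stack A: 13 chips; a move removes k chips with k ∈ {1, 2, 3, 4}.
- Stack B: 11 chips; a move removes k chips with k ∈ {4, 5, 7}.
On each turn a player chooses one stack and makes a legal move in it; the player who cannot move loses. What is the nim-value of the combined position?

For stack A, compute g(0), g(1), … with moves {1, 2, 3, 4}:
k:     0  1  2  3  4  5  6  7  8  9 10 11 12 13
g(k):  0  1  2  3  4  0  1  2  3  4  0  1  2  3
So g(13) = 3.
Build the Grundy sequence for stack B with g(k) = mex{g(k−s) : s ∈ {4, 5, 7}, s ≤ k}:
g(0) = mex{} = 0
g(1) = mex{} = 0
g(2) = mex{} = 0
g(3) = mex{} = 0
g(4) = mex{0} = 1
g(5) = mex{0} = 1
g(6) = mex{0} = 1
g(7) = mex{0} = 1
g(8) = mex{0,1} = 2
g(9) = mex{0,1} = 2
g(10) = mex{0,1} = 2
g(11) = mex{1} = 0
So g(11) = 0.
By the Sprague-Grundy theorem, the Grundy value of a sum of independent games is the XOR of the component values.
Combined value = 3 XOR 0 = 3.

3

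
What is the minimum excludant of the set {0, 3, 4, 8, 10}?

1

0 is in the set but 1 is not, so the mex is 1.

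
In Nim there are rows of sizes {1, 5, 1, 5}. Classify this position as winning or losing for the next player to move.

Losing position

Compute the nim-sum pairwise:
1 ⊕ 5 = 4
4 ⊕ 1 = 5
5 ⊕ 5 = 0
The nim-sum is 0, so this is a P-position: the player to move is in a losing position under optimal play.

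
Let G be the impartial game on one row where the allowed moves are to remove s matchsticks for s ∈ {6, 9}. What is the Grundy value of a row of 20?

Compute g(0), g(1), … for moves {6, 9}:
k:     0  1  2  3  4  5  6  7  8  9 10 11 12 13 14 15 16 17 18 19 20
g(k):  0  0  0  0  0  0  1  1  1  1  1  1  2  2  2  0  0  0  0  0  0
So g(20) = 0.

0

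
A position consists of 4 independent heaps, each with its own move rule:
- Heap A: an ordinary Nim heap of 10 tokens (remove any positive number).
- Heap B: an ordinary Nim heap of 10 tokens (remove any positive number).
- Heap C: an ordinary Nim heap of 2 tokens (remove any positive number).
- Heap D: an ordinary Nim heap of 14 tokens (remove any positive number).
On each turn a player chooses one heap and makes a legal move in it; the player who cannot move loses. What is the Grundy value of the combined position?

Heap A is a plain Nim heap of size 10, so its Grundy value is 10.
Heap B is a plain Nim heap of size 10, so its Grundy value is 10.
Heap C is a plain Nim heap of size 2, so its Grundy value is 2.
Heap D is a plain Nim heap of size 14, so its Grundy value is 14.
By the Sprague-Grundy theorem, the Grundy value of a sum of independent games is the XOR of the component values.
Combined value = 10 ⊕ 10 ⊕ 2 ⊕ 14 = 12.

12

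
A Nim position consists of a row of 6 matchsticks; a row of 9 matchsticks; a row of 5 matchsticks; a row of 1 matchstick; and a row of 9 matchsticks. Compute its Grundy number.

Nim-sum: 6 XOR 9 XOR 5 XOR 1 XOR 9 = 2.

2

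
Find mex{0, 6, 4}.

1

0 is in the set but 1 is not, so the mex is 1.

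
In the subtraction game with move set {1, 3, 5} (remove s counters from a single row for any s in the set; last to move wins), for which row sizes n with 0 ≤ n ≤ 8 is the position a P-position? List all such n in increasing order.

Build the Grundy sequence with g(k) = mex{g(k−s) : s ∈ {1, 3, 5}, s ≤ k}:
g(0) = mex{} = 0
g(1) = mex{0} = 1
g(2) = mex{1} = 0
g(3) = mex{0} = 1
g(4) = mex{1} = 0
g(5) = mex{0} = 1
g(6) = mex{1} = 0
g(7) = mex{0} = 1
g(8) = mex{1} = 0
The P-positions (g = 0) in 0..8 are 0, 2, 4, 6, 8.

0, 2, 4, 6, 8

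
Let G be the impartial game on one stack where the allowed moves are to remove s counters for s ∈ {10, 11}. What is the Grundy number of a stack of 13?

1

Grundy values for subtraction set {10, 11}:
k:     0  1  2  3  4  5  6  7  8  9 10 11 12 13
g(k):  0  0  0  0  0  0  0  0  0  0  1  1  1  1
So g(13) = 1.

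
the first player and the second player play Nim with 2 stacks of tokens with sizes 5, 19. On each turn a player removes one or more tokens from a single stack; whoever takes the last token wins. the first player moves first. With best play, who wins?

the first player wins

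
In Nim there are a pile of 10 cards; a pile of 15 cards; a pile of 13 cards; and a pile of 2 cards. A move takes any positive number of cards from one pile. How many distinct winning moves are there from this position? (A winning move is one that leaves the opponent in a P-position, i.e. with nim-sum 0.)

3

In binary:
  1010  (10)
  1111  (15)
  1101  (13)
  0010  (2)
  ----
  1010  (10)
The overall nim-sum is X = 10. A pile of size p has a winning move iff p XOR X < p (reduce it to p XOR X).
  10: 10 XOR 10 = 0 < 10 — winning move (to 0).
  15: 15 XOR 10 = 5 < 15 — winning move (to 5).
  13: 13 XOR 10 = 7 < 13 — winning move (to 7).
  2: 2 XOR 10 = 8 ≥ 2 — no move.
That gives 3 winning moves.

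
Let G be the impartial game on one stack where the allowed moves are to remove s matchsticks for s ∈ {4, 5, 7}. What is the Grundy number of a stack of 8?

Grundy values for subtraction set {4, 5, 7}:
k:     0  1  2  3  4  5  6  7  8
g(k):  0  0  0  0  1  1  1  1  2
So g(8) = 2.

2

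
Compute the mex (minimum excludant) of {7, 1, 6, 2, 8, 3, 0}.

4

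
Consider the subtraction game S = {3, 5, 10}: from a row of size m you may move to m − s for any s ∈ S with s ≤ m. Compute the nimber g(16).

Compute g(0), g(1), … for moves {3, 5, 10}:
k:     0  1  2  3  4  5  6  7  8  9 10 11 12 13 14 15 16
g(k):  0  0  0  1  1  1  2  2  0  0  3  1  1  2  2  0  0
So g(16) = 0.

0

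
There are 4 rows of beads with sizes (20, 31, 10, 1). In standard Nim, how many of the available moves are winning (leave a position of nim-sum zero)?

0

Bitwise XOR of the heap sizes:
  10100  (20)
  11111  (31)
  01010  (10)
  00001  (1)
  -----
  00000  (0)
The nim-sum is already 0, so every move leaves a nonzero nim-sum — there are no winning moves.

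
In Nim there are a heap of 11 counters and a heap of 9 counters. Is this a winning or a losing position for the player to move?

Winning position

Nim-sum: 11 XOR 9 = 2.
The nim-sum is 2 ≠ 0, so this is an N-position: the player to move can win.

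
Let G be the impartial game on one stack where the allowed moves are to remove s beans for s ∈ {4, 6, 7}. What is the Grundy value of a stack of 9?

2

Grundy values for subtraction set {4, 6, 7}:
g(0) = mex{} = 0
g(1) = mex{} = 0
g(2) = mex{} = 0
g(3) = mex{} = 0
g(4) = mex{0} = 1
g(5) = mex{0} = 1
g(6) = mex{0} = 1
g(7) = mex{0} = 1
g(8) = mex{0,1} = 2
g(9) = mex{0,1} = 2
So g(9) = 2.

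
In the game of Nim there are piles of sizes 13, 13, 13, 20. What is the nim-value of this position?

Write each in binary and XOR column by column:
  01101  (13)
  01101  (13)
  01101  (13)
  10100  (20)
  -----
  11001  (25)

25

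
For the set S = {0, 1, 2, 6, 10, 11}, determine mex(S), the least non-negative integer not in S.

3

The values 0, 1, 2 are all present; 3 is the first non-negative integer missing from the set.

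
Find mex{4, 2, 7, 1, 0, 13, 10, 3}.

5

The values 0, 1, 2, 3, 4 are all present; 5 is the first non-negative integer missing from the set.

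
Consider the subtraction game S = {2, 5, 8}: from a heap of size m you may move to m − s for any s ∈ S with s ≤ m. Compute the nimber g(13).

Build the Grundy sequence with g(k) = mex{g(k−s) : s ∈ {2, 5, 8}, s ≤ k}:
g(0) = mex{} = 0
g(1) = mex{} = 0
g(2) = mex{0} = 1
g(3) = mex{0} = 1
g(4) = mex{1} = 0
g(5) = mex{0,1} = 2
g(6) = mex{0} = 1
g(7) = mex{1,2} = 0
g(8) = mex{0,1} = 2
g(9) = mex{0} = 1
g(10) = mex{1,2} = 0
g(11) = mex{1} = 0
g(12) = mex{0} = 1
g(13) = mex{0,2} = 1
So g(13) = 1.

1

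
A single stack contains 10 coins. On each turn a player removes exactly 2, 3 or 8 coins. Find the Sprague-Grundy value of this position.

Compute g(0), g(1), … for moves {2, 3, 8}:
k:     0  1  2  3  4  5  6  7  8  9 10
g(k):  0  0  1  1  2  0  0  1  1  2  0
So g(10) = 0.

0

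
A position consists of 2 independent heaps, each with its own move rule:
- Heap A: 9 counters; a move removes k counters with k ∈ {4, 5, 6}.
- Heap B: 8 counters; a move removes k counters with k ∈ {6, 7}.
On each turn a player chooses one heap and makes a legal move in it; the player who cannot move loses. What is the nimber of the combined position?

3

Grundy values for heap A (subtraction set {4, 5, 6}):
k:     0  1  2  3  4  5  6  7  8  9
g(k):  0  0  0  0  1  1  1  1  2  2
So g(9) = 2.
Build the Grundy sequence for heap B with g(k) = mex{g(k−s) : s ∈ {6, 7}, s ≤ k}:
g(0) = mex{} = 0
g(1) = mex{} = 0
g(2) = mex{} = 0
g(3) = mex{} = 0
g(4) = mex{} = 0
g(5) = mex{} = 0
g(6) = mex{0} = 1
g(7) = mex{0} = 1
g(8) = mex{0} = 1
So g(8) = 1.
By the Sprague-Grundy theorem, the Grundy value of a sum of independent games is the XOR of the component values.
Combined value = 2 ⊕ 1 = 3.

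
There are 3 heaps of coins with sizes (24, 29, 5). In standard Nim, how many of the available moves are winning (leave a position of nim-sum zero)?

0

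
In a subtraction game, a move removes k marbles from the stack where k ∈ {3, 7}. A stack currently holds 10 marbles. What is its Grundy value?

Compute g(0), g(1), … for moves {3, 7}:
k:     0  1  2  3  4  5  6  7  8  9 10
g(k):  0  0  0  1  1  1  0  2  2  1  0
So g(10) = 0.

0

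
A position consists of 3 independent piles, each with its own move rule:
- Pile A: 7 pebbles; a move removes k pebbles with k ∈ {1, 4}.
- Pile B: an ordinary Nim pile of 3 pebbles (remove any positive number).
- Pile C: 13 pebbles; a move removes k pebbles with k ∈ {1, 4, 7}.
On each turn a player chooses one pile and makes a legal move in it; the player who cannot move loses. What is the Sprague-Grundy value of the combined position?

Build the Grundy sequence for pile A with g(k) = mex{g(k−s) : s ∈ {1, 4}, s ≤ k}:
k:     0  1  2  3  4  5  6  7
g(k):  0  1  0  1  2  0  1  0
So g(7) = 0.
Pile B is a plain Nim pile of size 3, so its Grundy value is 3.
For pile C, compute g(0), g(1), … with moves {1, 4, 7}:
k:     0  1  2  3  4  5  6  7  8  9 10 11 12 13
g(k):  0  1  0  1  2  0  1  2  0  1  0  1  2  0
So g(13) = 0.
By the Sprague-Grundy theorem, the Grundy value of a sum of independent games is the XOR of the component values.
Combined value = 0 ⊕ 3 ⊕ 0 = 3.

3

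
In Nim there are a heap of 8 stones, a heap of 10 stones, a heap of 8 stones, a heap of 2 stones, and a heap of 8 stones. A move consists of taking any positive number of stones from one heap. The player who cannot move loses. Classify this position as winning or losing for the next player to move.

Losing position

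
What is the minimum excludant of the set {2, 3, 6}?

0 is not in the set, so the mex is 0.

0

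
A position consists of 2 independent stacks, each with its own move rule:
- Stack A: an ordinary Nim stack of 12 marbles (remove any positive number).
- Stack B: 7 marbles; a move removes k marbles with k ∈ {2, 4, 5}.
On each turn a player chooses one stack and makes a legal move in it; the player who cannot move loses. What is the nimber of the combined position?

12

Stack A is a plain Nim stack of size 12, so its Grundy value is 12.
Grundy values for stack B (subtraction set {2, 4, 5}):
k:     0  1  2  3  4  5  6  7
g(k):  0  0  1  1  2  2  3  0
So g(7) = 0.
By the Sprague-Grundy theorem, the Grundy value of a sum of independent games is the XOR of the component values.
Combined value = 12 ⊕ 0 = 12.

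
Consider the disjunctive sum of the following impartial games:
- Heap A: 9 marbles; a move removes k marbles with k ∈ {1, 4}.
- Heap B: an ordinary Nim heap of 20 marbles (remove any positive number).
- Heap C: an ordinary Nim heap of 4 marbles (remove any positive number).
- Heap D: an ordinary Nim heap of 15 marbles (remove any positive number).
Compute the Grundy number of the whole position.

29

For heap A, compute g(0), g(1), … with moves {1, 4}:
k:     0  1  2  3  4  5  6  7  8  9
g(k):  0  1  0  1  2  0  1  0  1  2
So g(9) = 2.
Heap B is a plain Nim heap of size 20, so its Grundy value is 20.
Heap C is a plain Nim heap of size 4, so its Grundy value is 4.
Heap D is a plain Nim heap of size 15, so its Grundy value is 15.
By the Sprague-Grundy theorem, the Grundy value of a sum of independent games is the XOR of the component values.
Combined value = 2 ⊕ 20 ⊕ 4 ⊕ 15 = 29.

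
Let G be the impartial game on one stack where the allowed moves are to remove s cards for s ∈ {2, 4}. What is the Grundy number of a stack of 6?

Compute g(0), g(1), … for moves {2, 4}:
k:     0  1  2  3  4  5  6
g(k):  0  0  1  1  2  2  0
So g(6) = 0.

0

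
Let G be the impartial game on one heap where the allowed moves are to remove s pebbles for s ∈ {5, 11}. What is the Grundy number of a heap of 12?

Compute g(0), g(1), … for moves {5, 11}:
k:     0  1  2  3  4  5  6  7  8  9 10 11 12
g(k):  0  0  0  0  0  1  1  1  1  1  0  2  2
So g(12) = 2.

2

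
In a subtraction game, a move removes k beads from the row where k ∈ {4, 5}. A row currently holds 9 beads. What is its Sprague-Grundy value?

Compute g(0), g(1), … for moves {4, 5}:
k:     0  1  2  3  4  5  6  7  8  9
g(k):  0  0  0  0  1  1  1  1  2  0
So g(9) = 0.

0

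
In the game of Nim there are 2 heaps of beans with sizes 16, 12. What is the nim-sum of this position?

28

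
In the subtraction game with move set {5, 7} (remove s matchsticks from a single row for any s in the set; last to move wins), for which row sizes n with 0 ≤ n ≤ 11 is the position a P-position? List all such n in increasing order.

0, 1, 2, 3, 4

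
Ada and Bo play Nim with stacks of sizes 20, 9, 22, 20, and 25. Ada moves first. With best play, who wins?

Nim-sum: 20 ⊕ 9 ⊕ 22 ⊕ 20 ⊕ 25 = 6.
The nim-sum is 6 ≠ 0, so this is an N-position: the player to move can win; Ada has a winning move.

Ada wins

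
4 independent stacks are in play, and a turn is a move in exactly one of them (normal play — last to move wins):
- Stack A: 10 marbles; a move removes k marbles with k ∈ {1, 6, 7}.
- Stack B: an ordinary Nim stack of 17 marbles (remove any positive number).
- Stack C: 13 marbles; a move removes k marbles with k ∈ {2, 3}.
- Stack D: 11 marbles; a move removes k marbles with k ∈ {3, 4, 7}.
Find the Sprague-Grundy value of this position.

Build the Grundy sequence for stack A with g(k) = mex{g(k−s) : s ∈ {1, 6, 7}, s ≤ k}:
g(0) = mex{} = 0
g(1) = mex{0} = 1
g(2) = mex{1} = 0
g(3) = mex{0} = 1
g(4) = mex{1} = 0
g(5) = mex{0} = 1
g(6) = mex{0,1} = 2
g(7) = mex{0,1,2} = 3
g(8) = mex{0,1,3} = 2
g(9) = mex{0,1,2} = 3
g(10) = mex{0,1,3} = 2
So g(10) = 2.
Stack B is a plain Nim stack of size 17, so its Grundy value is 17.
Build the Grundy sequence for stack C with g(k) = mex{g(k−s) : s ∈ {2, 3}, s ≤ k}:
k:     0  1  2  3  4  5  6  7  8  9 10 11 12 13
g(k):  0  0  1  1  2  0  0  1  1  2  0  0  1  1
So g(13) = 1.
For stack D, compute g(0), g(1), … with moves {3, 4, 7}:
k:     0  1  2  3  4  5  6  7  8  9 10 11
g(k):  0  0  0  1  1  1  2  2  2  3  0  0
So g(11) = 0.
The value of a disjunctive sum is the nim-sum of the parts.
Combined value = 2 ⊕ 17 ⊕ 1 ⊕ 0 = 18.

18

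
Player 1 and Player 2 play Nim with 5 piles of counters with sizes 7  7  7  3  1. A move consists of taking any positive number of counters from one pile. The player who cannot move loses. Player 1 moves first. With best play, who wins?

Player 1 wins

Write each in binary and XOR column by column:
  111  (7)
  111  (7)
  111  (7)
  011  (3)
  001  (1)
  ---
  101  (5)
The nim-sum is 5 ≠ 0, so this is an N-position: the player to move can win; Player 1 has a winning move.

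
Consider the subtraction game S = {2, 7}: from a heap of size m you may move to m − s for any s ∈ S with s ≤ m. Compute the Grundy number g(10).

Build the Grundy sequence with g(k) = mex{g(k−s) : s ∈ {2, 7}, s ≤ k}:
k:     0  1  2  3  4  5  6  7  8  9 10
g(k):  0  0  1  1  0  0  1  1  2  0  0
So g(10) = 0.

0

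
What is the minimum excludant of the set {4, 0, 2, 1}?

The values 0, 1, 2 are all present; 3 is the first non-negative integer missing from the set.

3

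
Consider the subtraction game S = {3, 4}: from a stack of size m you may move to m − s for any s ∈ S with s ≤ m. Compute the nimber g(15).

Grundy values for subtraction set {3, 4}:
k:     0  1  2  3  4  5  6  7  8  9 10 11 12 13 14 15
g(k):  0  0  0  1  1  1  2  0  0  0  1  1  1  2  0  0
So g(15) = 0.

0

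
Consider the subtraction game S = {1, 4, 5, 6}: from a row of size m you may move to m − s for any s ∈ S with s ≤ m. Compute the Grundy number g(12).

Compute g(0), g(1), … for moves {1, 4, 5, 6}:
g(0) = mex{} = 0
g(1) = mex{0} = 1
g(2) = mex{1} = 0
g(3) = mex{0} = 1
g(4) = mex{0,1} = 2
g(5) = mex{0,1,2} = 3
g(6) = mex{0,1,3} = 2
g(7) = mex{0,1,2} = 3
g(8) = mex{0,1,2,3} = 4
g(9) = mex{1,2,3,4} = 0
g(10) = mex{0,2,3} = 1
g(11) = mex{1,2,3} = 0
g(12) = mex{0,2,3,4} = 1
So g(12) = 1.

1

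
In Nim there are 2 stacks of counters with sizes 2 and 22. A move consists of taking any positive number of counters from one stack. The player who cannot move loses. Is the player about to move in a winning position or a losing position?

Winning position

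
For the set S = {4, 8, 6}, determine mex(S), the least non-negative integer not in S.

0

0 is not in the set, so the mex is 0.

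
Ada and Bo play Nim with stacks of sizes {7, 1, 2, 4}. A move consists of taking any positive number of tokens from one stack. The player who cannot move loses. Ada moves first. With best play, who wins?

Compute the nim-sum pairwise:
7 ^ 1 = 6
6 ^ 2 = 4
4 ^ 4 = 0
The nim-sum is 0, so this is a P-position: the player to move is in a losing position under optimal play; Ada is about to move from it and so loses — Bo wins.

Bo wins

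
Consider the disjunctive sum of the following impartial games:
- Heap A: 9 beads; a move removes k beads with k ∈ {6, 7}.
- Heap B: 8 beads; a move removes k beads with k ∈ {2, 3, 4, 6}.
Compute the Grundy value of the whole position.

Build the Grundy sequence for heap A with g(k) = mex{g(k−s) : s ∈ {6, 7}, s ≤ k}:
k:     0  1  2  3  4  5  6  7  8  9
g(k):  0  0  0  0  0  0  1  1  1  1
So g(9) = 1.
For heap B, compute g(0), g(1), … with moves {2, 3, 4, 6}:
k:     0  1  2  3  4  5  6  7  8
g(k):  0  0  1  1  2  2  3  3  0
So g(8) = 0.
The value of a disjunctive sum is the nim-sum of the parts.
Combined value = 1 ⊕ 0 = 1.

1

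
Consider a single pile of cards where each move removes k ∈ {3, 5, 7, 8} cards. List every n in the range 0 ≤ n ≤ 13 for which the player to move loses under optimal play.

Build the Grundy sequence with g(k) = mex{g(k−s) : s ∈ {3, 5, 7, 8}, s ≤ k}:
g(0) = mex{} = 0
g(1) = mex{} = 0
g(2) = mex{} = 0
g(3) = mex{0} = 1
g(4) = mex{0} = 1
g(5) = mex{0} = 1
g(6) = mex{0,1} = 2
g(7) = mex{0,1} = 2
g(8) = mex{0,1} = 2
g(9) = mex{0,1,2} = 3
g(10) = mex{0,1,2} = 3
g(11) = mex{1,2} = 0
g(12) = mex{1,2,3} = 0
g(13) = mex{1,2,3} = 0
The P-positions (g = 0) in 0..13 are 0, 1, 2, 11, 12, 13.

0, 1, 2, 11, 12, 13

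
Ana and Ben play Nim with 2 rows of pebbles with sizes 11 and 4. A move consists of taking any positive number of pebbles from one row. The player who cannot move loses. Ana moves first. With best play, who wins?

Compute the nim-sum pairwise:
11 ^ 4 = 15
The nim-sum is 15 ≠ 0, so this is an N-position: the player to move can win; Ana has a winning move.

Ana wins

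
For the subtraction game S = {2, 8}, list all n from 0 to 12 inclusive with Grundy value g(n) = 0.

0, 1, 4, 5, 10, 11

Build the Grundy sequence with g(k) = mex{g(k−s) : s ∈ {2, 8}, s ≤ k}:
g(0) = mex{} = 0
g(1) = mex{} = 0
g(2) = mex{0} = 1
g(3) = mex{0} = 1
g(4) = mex{1} = 0
g(5) = mex{1} = 0
g(6) = mex{0} = 1
g(7) = mex{0} = 1
g(8) = mex{0,1} = 2
g(9) = mex{0,1} = 2
g(10) = mex{1,2} = 0
g(11) = mex{1,2} = 0
g(12) = mex{0} = 1
The P-positions (g = 0) in 0..12 are 0, 1, 4, 5, 10, 11.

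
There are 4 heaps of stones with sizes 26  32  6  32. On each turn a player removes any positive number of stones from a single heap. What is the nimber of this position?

28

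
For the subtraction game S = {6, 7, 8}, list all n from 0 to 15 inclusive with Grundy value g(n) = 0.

0, 1, 2, 3, 4, 5, 14, 15

Compute g(0), g(1), … for moves {6, 7, 8}:
k:     0  1  2  3  4  5  6  7  8  9 10 11 12 13 14 15
g(k):  0  0  0  0  0  0  1  1  1  1  1  1  2  2  0  0
The P-positions (g = 0) in 0..15 are 0, 1, 2, 3, 4, 5, 14, 15.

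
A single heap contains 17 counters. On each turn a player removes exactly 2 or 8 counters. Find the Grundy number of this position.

1

Compute g(0), g(1), … for moves {2, 8}:
k:     0  1  2  3  4  5  6  7  8  9 10 11 12 13 14 15 16 17
g(k):  0  0  1  1  0  0  1  1  2  2  0  0  1  1  0  0  1  1
So g(17) = 1.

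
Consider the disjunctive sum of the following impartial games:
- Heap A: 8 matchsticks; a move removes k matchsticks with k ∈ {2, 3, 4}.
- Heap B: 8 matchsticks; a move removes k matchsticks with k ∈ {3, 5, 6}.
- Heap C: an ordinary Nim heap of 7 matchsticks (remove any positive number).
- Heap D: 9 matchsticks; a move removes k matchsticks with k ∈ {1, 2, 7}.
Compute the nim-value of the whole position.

4

Grundy values for heap A (subtraction set {2, 3, 4}):
g(0) = mex{} = 0
g(1) = mex{} = 0
g(2) = mex{0} = 1
g(3) = mex{0} = 1
g(4) = mex{0,1} = 2
g(5) = mex{0,1} = 2
g(6) = mex{1,2} = 0
g(7) = mex{1,2} = 0
g(8) = mex{0,2} = 1
So g(8) = 1.
Grundy values for heap B (subtraction set {3, 5, 6}):
g(0) = mex{} = 0
g(1) = mex{} = 0
g(2) = mex{} = 0
g(3) = mex{0} = 1
g(4) = mex{0} = 1
g(5) = mex{0} = 1
g(6) = mex{0,1} = 2
g(7) = mex{0,1} = 2
g(8) = mex{0,1} = 2
So g(8) = 2.
Heap C is a plain Nim heap of size 7, so its Grundy value is 7.
For heap D, compute g(0), g(1), … with moves {1, 2, 7}:
g(0) = mex{} = 0
g(1) = mex{0} = 1
g(2) = mex{0,1} = 2
g(3) = mex{1,2} = 0
g(4) = mex{0,2} = 1
g(5) = mex{0,1} = 2
g(6) = mex{1,2} = 0
g(7) = mex{0,2} = 1
g(8) = mex{0,1} = 2
g(9) = mex{1,2} = 0
So g(9) = 0.
By the Sprague-Grundy theorem, the Grundy value of a sum of independent games is the XOR of the component values.
Combined value = 1 ⊕ 2 ⊕ 7 ⊕ 0 = 4.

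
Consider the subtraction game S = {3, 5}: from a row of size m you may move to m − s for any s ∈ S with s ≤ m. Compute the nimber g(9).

Compute g(0), g(1), … for moves {3, 5}:
k:     0  1  2  3  4  5  6  7  8  9
g(k):  0  0  0  1  1  1  2  2  0  0
So g(9) = 0.

0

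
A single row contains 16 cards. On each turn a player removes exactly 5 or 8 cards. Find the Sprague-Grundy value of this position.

0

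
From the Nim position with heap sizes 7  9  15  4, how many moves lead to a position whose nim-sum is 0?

3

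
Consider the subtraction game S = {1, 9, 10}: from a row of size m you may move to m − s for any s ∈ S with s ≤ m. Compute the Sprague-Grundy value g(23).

0

Grundy values for subtraction set {1, 9, 10}:
k:     0  1  2  3  4  5  6  7  8  9 10 11 12 13 14 15 16 17 18 19 20 21 22 23
g(k):  0  1  0  1  0  1  0  1  0  1  2  3  2  3  2  3  2  3  2  0  1  0  1  0
So g(23) = 0.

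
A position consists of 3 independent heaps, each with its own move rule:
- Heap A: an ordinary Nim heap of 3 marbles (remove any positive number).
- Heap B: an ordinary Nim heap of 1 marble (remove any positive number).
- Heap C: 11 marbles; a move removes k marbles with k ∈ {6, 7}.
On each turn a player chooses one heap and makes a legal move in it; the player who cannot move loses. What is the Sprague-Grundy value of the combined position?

Heap A is a plain Nim heap of size 3, so its Grundy value is 3.
Heap B is a plain Nim heap of size 1, so its Grundy value is 1.
For heap C, compute g(0), g(1), … with moves {6, 7}:
k:     0  1  2  3  4  5  6  7  8  9 10 11
g(k):  0  0  0  0  0  0  1  1  1  1  1  1
So g(11) = 1.
By the Sprague-Grundy theorem, the Grundy value of a sum of independent games is the XOR of the component values.
Combined value = 3 XOR 1 XOR 1 = 3.

3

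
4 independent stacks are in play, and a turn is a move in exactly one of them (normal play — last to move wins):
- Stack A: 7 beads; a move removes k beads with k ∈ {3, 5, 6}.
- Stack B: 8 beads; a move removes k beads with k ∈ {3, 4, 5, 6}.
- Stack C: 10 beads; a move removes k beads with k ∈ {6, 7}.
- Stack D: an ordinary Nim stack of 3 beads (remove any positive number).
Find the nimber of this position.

Build the Grundy sequence for stack A with g(k) = mex{g(k−s) : s ∈ {3, 5, 6}, s ≤ k}:
g(0) = mex{} = 0
g(1) = mex{} = 0
g(2) = mex{} = 0
g(3) = mex{0} = 1
g(4) = mex{0} = 1
g(5) = mex{0} = 1
g(6) = mex{0,1} = 2
g(7) = mex{0,1} = 2
So g(7) = 2.
Build the Grundy sequence for stack B with g(k) = mex{g(k−s) : s ∈ {3, 4, 5, 6}, s ≤ k}:
k:     0  1  2  3  4  5  6  7  8
g(k):  0  0  0  1  1  1  2  2  2
So g(8) = 2.
Grundy values for stack C (subtraction set {6, 7}):
k:     0  1  2  3  4  5  6  7  8  9 10
g(k):  0  0  0  0  0  0  1  1  1  1  1
So g(10) = 1.
Stack D is a plain Nim stack of size 3, so its Grundy value is 3.
The value of a disjunctive sum is the nim-sum of the parts.
Combined value = 2 ⊕ 2 ⊕ 1 ⊕ 3 = 2.

2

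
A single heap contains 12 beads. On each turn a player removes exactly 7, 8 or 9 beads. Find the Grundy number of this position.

Build the Grundy sequence with g(k) = mex{g(k−s) : s ∈ {7, 8, 9}, s ≤ k}:
k:     0  1  2  3  4  5  6  7  8  9 10 11 12
g(k):  0  0  0  0  0  0  0  1  1  1  1  1  1
So g(12) = 1.

1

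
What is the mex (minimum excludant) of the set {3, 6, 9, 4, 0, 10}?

1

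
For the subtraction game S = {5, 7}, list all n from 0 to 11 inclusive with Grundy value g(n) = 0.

Build the Grundy sequence with g(k) = mex{g(k−s) : s ∈ {5, 7}, s ≤ k}:
g(0) = mex{} = 0
g(1) = mex{} = 0
g(2) = mex{} = 0
g(3) = mex{} = 0
g(4) = mex{} = 0
g(5) = mex{0} = 1
g(6) = mex{0} = 1
g(7) = mex{0} = 1
g(8) = mex{0} = 1
g(9) = mex{0} = 1
g(10) = mex{0,1} = 2
g(11) = mex{0,1} = 2
The P-positions (g = 0) in 0..11 are 0, 1, 2, 3, 4.

0, 1, 2, 3, 4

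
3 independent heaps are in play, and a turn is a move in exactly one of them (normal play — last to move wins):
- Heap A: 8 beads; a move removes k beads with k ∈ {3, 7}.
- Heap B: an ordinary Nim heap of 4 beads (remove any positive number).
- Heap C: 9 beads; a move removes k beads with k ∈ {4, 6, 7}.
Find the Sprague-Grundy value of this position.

4

Grundy values for heap A (subtraction set {3, 7}):
k:     0  1  2  3  4  5  6  7  8
g(k):  0  0  0  1  1  1  0  2  2
So g(8) = 2.
Heap B is a plain Nim heap of size 4, so its Grundy value is 4.
Build the Grundy sequence for heap C with g(k) = mex{g(k−s) : s ∈ {4, 6, 7}, s ≤ k}:
g(0) = mex{} = 0
g(1) = mex{} = 0
g(2) = mex{} = 0
g(3) = mex{} = 0
g(4) = mex{0} = 1
g(5) = mex{0} = 1
g(6) = mex{0} = 1
g(7) = mex{0} = 1
g(8) = mex{0,1} = 2
g(9) = mex{0,1} = 2
So g(9) = 2.
The value of a disjunctive sum is the nim-sum of the parts.
Combined value = 2 ⊕ 4 ⊕ 2 = 4.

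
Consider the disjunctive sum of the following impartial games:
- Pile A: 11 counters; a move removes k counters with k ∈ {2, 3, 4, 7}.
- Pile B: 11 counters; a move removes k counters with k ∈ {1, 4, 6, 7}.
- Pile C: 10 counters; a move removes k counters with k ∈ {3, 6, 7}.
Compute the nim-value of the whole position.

1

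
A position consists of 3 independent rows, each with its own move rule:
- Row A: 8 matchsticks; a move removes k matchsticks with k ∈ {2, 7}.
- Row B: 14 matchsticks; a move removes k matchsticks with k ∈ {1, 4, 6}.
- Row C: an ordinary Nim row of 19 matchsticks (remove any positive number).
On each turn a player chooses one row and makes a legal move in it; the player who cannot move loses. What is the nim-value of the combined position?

Grundy values for row A (subtraction set {2, 7}):
k:     0  1  2  3  4  5  6  7  8
g(k):  0  0  1  1  0  0  1  1  2
So g(8) = 2.
For row B, compute g(0), g(1), … with moves {1, 4, 6}:
k:     0  1  2  3  4  5  6  7  8  9 10 11 12 13 14
g(k):  0  1  0  1  2  0  1  0  1  2  0  1  0  1  2
So g(14) = 2.
Row C is a plain Nim row of size 19, so its Grundy value is 19.
The value of a disjunctive sum is the nim-sum of the parts.
Combined value = 2 ⊕ 2 ⊕ 19 = 19.

19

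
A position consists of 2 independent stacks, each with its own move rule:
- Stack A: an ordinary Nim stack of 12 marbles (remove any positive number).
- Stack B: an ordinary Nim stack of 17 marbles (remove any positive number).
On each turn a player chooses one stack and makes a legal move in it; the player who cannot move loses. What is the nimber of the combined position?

Stack A is a plain Nim stack of size 12, so its Grundy value is 12.
Stack B is a plain Nim stack of size 17, so its Grundy value is 17.
The value of a disjunctive sum is the nim-sum of the parts.
Combined value = 12 XOR 17 = 29.

29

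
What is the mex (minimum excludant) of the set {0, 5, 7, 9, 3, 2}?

1

0 is in the set but 1 is not, so the mex is 1.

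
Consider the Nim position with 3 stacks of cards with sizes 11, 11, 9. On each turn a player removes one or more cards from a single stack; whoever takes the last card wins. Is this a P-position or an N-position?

Nim-sum: 11 XOR 11 XOR 9 = 9.
The nim-sum is 9 ≠ 0, so this is an N-position: the player to move can win.

N-position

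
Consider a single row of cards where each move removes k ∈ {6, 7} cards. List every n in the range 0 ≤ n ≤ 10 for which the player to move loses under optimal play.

0, 1, 2, 3, 4, 5

Build the Grundy sequence with g(k) = mex{g(k−s) : s ∈ {6, 7}, s ≤ k}:
k:     0  1  2  3  4  5  6  7  8  9 10
g(k):  0  0  0  0  0  0  1  1  1  1  1
The P-positions (g = 0) in 0..10 are 0, 1, 2, 3, 4, 5.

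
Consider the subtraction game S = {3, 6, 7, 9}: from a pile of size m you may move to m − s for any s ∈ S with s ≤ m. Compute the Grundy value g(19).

2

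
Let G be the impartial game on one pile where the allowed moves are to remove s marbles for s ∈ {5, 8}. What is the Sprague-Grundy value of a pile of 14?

0

Grundy values for subtraction set {5, 8}:
g(0) = mex{} = 0
g(1) = mex{} = 0
g(2) = mex{} = 0
g(3) = mex{} = 0
g(4) = mex{} = 0
g(5) = mex{0} = 1
g(6) = mex{0} = 1
g(7) = mex{0} = 1
g(8) = mex{0} = 1
g(9) = mex{0} = 1
g(10) = mex{0,1} = 2
g(11) = mex{0,1} = 2
g(12) = mex{0,1} = 2
g(13) = mex{1} = 0
g(14) = mex{1} = 0
So g(14) = 0.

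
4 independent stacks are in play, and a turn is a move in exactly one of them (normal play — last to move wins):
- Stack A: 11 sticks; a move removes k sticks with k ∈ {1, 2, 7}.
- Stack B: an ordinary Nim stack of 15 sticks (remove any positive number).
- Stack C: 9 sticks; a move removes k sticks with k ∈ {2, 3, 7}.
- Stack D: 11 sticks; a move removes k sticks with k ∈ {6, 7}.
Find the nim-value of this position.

14

Grundy values for stack A (subtraction set {1, 2, 7}):
g(0) = mex{} = 0
g(1) = mex{0} = 1
g(2) = mex{0,1} = 2
g(3) = mex{1,2} = 0
g(4) = mex{0,2} = 1
g(5) = mex{0,1} = 2
g(6) = mex{1,2} = 0
g(7) = mex{0,2} = 1
g(8) = mex{0,1} = 2
g(9) = mex{1,2} = 0
g(10) = mex{0,2} = 1
g(11) = mex{0,1} = 2
So g(11) = 2.
Stack B is a plain Nim stack of size 15, so its Grundy value is 15.
For stack C, compute g(0), g(1), … with moves {2, 3, 7}:
g(0) = mex{} = 0
g(1) = mex{} = 0
g(2) = mex{0} = 1
g(3) = mex{0} = 1
g(4) = mex{0,1} = 2
g(5) = mex{1} = 0
g(6) = mex{1,2} = 0
g(7) = mex{0,2} = 1
g(8) = mex{0} = 1
g(9) = mex{0,1} = 2
So g(9) = 2.
For stack D, compute g(0), g(1), … with moves {6, 7}:
g(0) = mex{} = 0
g(1) = mex{} = 0
g(2) = mex{} = 0
g(3) = mex{} = 0
g(4) = mex{} = 0
g(5) = mex{} = 0
g(6) = mex{0} = 1
g(7) = mex{0} = 1
g(8) = mex{0} = 1
g(9) = mex{0} = 1
g(10) = mex{0} = 1
g(11) = mex{0} = 1
So g(11) = 1.
By the Sprague-Grundy theorem, the Grundy value of a sum of independent games is the XOR of the component values.
Combined value = 2 ⊕ 15 ⊕ 2 ⊕ 1 = 14.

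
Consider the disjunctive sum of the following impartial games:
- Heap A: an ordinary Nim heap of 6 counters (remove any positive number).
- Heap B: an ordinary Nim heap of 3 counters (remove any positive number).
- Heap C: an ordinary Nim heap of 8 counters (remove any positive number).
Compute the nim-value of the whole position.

Heap A is a plain Nim heap of size 6, so its Grundy value is 6.
Heap B is a plain Nim heap of size 3, so its Grundy value is 3.
Heap C is a plain Nim heap of size 8, so its Grundy value is 8.
By the Sprague-Grundy theorem, the Grundy value of a sum of independent games is the XOR of the component values.
Combined value = 6 ⊕ 3 ⊕ 8 = 13.

13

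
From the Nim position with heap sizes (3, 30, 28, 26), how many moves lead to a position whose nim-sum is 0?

Nim-sum: 3 XOR 30 XOR 28 XOR 26 = 27.
The overall nim-sum is X = 27. A heap of size p has a winning move iff p XOR X < p (reduce it to p XOR X).
  3: 3 XOR 27 = 24 ≥ 3 — no move.
  30: 30 XOR 27 = 5 < 30 — winning move (to 5).
  28: 28 XOR 27 = 7 < 28 — winning move (to 7).
  26: 26 XOR 27 = 1 < 26 — winning move (to 1).
That gives 3 winning moves.

3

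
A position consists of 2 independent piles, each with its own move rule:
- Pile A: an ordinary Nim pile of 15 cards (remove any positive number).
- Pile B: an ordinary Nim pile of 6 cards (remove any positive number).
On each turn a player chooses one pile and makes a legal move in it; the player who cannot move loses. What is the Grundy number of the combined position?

9

Pile A is a plain Nim pile of size 15, so its Grundy value is 15.
Pile B is a plain Nim pile of size 6, so its Grundy value is 6.
By the Sprague-Grundy theorem, the Grundy value of a sum of independent games is the XOR of the component values.
Combined value = 15 ⊕ 6 = 9.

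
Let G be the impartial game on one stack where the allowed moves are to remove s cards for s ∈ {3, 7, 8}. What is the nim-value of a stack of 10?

3

Build the Grundy sequence with g(k) = mex{g(k−s) : s ∈ {3, 7, 8}, s ≤ k}:
k:     0  1  2  3  4  5  6  7  8  9 10
g(k):  0  0  0  1  1  1  0  2  2  1  3
So g(10) = 3.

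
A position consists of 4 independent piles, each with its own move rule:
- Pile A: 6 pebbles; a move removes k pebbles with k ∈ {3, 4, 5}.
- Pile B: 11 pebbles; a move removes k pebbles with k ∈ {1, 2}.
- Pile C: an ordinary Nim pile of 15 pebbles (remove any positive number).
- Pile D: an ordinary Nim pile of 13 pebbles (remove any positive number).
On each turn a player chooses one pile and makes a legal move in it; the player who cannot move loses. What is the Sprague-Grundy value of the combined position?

2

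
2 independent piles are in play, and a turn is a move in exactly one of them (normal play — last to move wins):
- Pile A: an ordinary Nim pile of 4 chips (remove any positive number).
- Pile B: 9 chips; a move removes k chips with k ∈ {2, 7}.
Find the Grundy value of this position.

Pile A is a plain Nim pile of size 4, so its Grundy value is 4.
Build the Grundy sequence for pile B with g(k) = mex{g(k−s) : s ∈ {2, 7}, s ≤ k}:
k:     0  1  2  3  4  5  6  7  8  9
g(k):  0  0  1  1  0  0  1  1  2  0
So g(9) = 0.
The value of a disjunctive sum is the nim-sum of the parts.
Combined value = 4 XOR 0 = 4.

4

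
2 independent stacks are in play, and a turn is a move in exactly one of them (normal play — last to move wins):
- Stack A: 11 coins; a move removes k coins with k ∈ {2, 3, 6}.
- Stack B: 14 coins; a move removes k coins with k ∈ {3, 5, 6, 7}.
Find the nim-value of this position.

0

For stack A, compute g(0), g(1), … with moves {2, 3, 6}:
k:     0  1  2  3  4  5  6  7  8  9 10 11
g(k):  0  0  1  1  2  0  3  1  2  0  0  1
So g(11) = 1.
Grundy values for stack B (subtraction set {3, 5, 6, 7}):
g(0) = mex{} = 0
g(1) = mex{} = 0
g(2) = mex{} = 0
g(3) = mex{0} = 1
g(4) = mex{0} = 1
g(5) = mex{0} = 1
g(6) = mex{0,1} = 2
g(7) = mex{0,1} = 2
g(8) = mex{0,1} = 2
g(9) = mex{0,1,2} = 3
g(10) = mex{1,2} = 0
g(11) = mex{1,2} = 0
g(12) = mex{1,2,3} = 0
g(13) = mex{0,2} = 1
g(14) = mex{0,2,3} = 1
So g(14) = 1.
By the Sprague-Grundy theorem, the Grundy value of a sum of independent games is the XOR of the component values.
Combined value = 1 ⊕ 1 = 0.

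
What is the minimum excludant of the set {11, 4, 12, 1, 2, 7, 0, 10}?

3

The values 0, 1, 2 are all present; 3 is the first non-negative integer missing from the set.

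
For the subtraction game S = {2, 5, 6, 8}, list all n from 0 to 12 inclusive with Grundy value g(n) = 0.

Grundy values for subtraction set {2, 5, 6, 8}:
k:     0  1  2  3  4  5  6  7  8  9 10 11 12
g(k):  0  0  1  1  0  2  1  3  2  2  3  0  2
The P-positions (g = 0) in 0..12 are 0, 1, 4, 11.

0, 1, 4, 11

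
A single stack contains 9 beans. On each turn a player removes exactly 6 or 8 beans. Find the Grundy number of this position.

1

Grundy values for subtraction set {6, 8}:
g(0) = mex{} = 0
g(1) = mex{} = 0
g(2) = mex{} = 0
g(3) = mex{} = 0
g(4) = mex{} = 0
g(5) = mex{} = 0
g(6) = mex{0} = 1
g(7) = mex{0} = 1
g(8) = mex{0} = 1
g(9) = mex{0} = 1
So g(9) = 1.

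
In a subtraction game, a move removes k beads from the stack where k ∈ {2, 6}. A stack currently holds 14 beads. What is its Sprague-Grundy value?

1

Compute g(0), g(1), … for moves {2, 6}:
k:     0  1  2  3  4  5  6  7  8  9 10 11 12 13 14
g(k):  0  0  1  1  0  0  1  1  0  0  1  1  0  0  1
So g(14) = 1.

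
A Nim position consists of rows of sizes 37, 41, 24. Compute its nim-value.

20

Nim-sum: 37 ^ 41 ^ 24 = 20.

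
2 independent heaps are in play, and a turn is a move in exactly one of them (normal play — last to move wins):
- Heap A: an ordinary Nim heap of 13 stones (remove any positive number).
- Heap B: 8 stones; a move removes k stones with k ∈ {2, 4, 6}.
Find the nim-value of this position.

Heap A is a plain Nim heap of size 13, so its Grundy value is 13.
Grundy values for heap B (subtraction set {2, 4, 6}):
g(0) = mex{} = 0
g(1) = mex{} = 0
g(2) = mex{0} = 1
g(3) = mex{0} = 1
g(4) = mex{0,1} = 2
g(5) = mex{0,1} = 2
g(6) = mex{0,1,2} = 3
g(7) = mex{0,1,2} = 3
g(8) = mex{1,2,3} = 0
So g(8) = 0.
The value of a disjunctive sum is the nim-sum of the parts.
Combined value = 13 ⊕ 0 = 13.

13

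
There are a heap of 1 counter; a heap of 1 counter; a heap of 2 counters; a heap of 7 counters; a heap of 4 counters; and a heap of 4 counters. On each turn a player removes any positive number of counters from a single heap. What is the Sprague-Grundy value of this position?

5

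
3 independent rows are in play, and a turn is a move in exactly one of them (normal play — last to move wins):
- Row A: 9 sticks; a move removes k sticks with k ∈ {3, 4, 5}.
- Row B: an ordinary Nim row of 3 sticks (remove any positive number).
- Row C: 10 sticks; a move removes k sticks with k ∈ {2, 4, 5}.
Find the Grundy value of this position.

2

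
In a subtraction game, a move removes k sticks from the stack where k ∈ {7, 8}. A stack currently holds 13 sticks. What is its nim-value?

Build the Grundy sequence with g(k) = mex{g(k−s) : s ∈ {7, 8}, s ≤ k}:
k:     0  1  2  3  4  5  6  7  8  9 10 11 12 13
g(k):  0  0  0  0  0  0  0  1  1  1  1  1  1  1
So g(13) = 1.

1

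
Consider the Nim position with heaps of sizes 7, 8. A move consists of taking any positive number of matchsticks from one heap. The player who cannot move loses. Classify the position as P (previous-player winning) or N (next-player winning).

N-position

In binary:
  0111  (7)
  1000  (8)
  ----
  1111  (15)
The nim-sum is 15 ≠ 0, so this is an N-position: the player to move can win.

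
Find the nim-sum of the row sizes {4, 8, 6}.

10

Nim-sum: 4 XOR 8 XOR 6 = 10.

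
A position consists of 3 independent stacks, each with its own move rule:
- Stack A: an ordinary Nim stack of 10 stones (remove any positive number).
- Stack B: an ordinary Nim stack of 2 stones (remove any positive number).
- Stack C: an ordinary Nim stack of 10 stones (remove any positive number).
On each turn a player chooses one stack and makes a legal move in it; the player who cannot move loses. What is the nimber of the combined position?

2

Stack A is a plain Nim stack of size 10, so its Grundy value is 10.
Stack B is a plain Nim stack of size 2, so its Grundy value is 2.
Stack C is a plain Nim stack of size 10, so its Grundy value is 10.
By the Sprague-Grundy theorem, the Grundy value of a sum of independent games is the XOR of the component values.
Combined value = 10 ⊕ 2 ⊕ 10 = 2.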